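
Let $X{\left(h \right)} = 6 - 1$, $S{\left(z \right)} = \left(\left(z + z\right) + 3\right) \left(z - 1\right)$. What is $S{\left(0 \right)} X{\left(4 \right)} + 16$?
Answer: $1$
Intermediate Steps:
$S{\left(z \right)} = \left(-1 + z\right) \left(3 + 2 z\right)$ ($S{\left(z \right)} = \left(2 z + 3\right) \left(-1 + z\right) = \left(3 + 2 z\right) \left(-1 + z\right) = \left(-1 + z\right) \left(3 + 2 z\right)$)
$X{\left(h \right)} = 5$
$S{\left(0 \right)} X{\left(4 \right)} + 16 = \left(-3 + 0 + 2 \cdot 0^{2}\right) 5 + 16 = \left(-3 + 0 + 2 \cdot 0\right) 5 + 16 = \left(-3 + 0 + 0\right) 5 + 16 = \left(-3\right) 5 + 16 = -15 + 16 = 1$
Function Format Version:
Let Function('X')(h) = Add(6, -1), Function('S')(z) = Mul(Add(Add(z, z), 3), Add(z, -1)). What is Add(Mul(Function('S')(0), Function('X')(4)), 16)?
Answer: 1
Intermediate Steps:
Function('S')(z) = Mul(Add(-1, z), Add(3, Mul(2, z))) (Function('S')(z) = Mul(Add(Mul(2, z), 3), Add(-1, z)) = Mul(Add(3, Mul(2, z)), Add(-1, z)) = Mul(Add(-1, z), Add(3, Mul(2, z))))
Function('X')(h) = 5
Add(Mul(Function('S')(0), Function('X')(4)), 16) = Add(Mul(Add(-3, 0, Mul(2, Pow(0, 2))), 5), 16) = Add(Mul(Add(-3, 0, Mul(2, 0)), 5), 16) = Add(Mul(Add(-3, 0, 0), 5), 16) = Add(Mul(-3, 5), 16) = Add(-15, 16) = 1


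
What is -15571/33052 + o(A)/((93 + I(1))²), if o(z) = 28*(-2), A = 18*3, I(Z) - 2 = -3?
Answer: -8352741/17484508 ≈ -0.47772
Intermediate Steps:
I(Z) = -1 (I(Z) = 2 - 3 = -1)
A = 54
o(z) = -56
-15571/33052 + o(A)/((93 + I(1))²) = -15571/33052 - 56/(93 - 1)² = -15571*1/33052 - 56/(92²) = -15571/33052 - 56/8464 = -15571/33052 - 56*1/8464 = -15571/33052 - 7/1058 = -8352741/17484508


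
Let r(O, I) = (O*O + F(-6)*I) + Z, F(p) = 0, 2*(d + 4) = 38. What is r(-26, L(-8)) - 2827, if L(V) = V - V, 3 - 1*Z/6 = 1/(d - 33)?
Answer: -6398/3 ≈ -2132.7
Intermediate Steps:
d = 15 (d = -4 + (½)*38 = -4 + 19 = 15)
Z = 55/3 (Z = 18 - 6/(15 - 33) = 18 - 6/(-18) = 18 - 6*(-1/18) = 18 + ⅓ = 55/3 ≈ 18.333)
L(V) = 0
r(O, I) = 55/3 + O² (r(O, I) = (O*O + 0*I) + 55/3 = (O² + 0) + 55/3 = O² + 55/3 = 55/3 + O²)
r(-26, L(-8)) - 2827 = (55/3 + (-26)²) - 2827 = (55/3 + 676) - 2827 = 2083/3 - 2827 = -6398/3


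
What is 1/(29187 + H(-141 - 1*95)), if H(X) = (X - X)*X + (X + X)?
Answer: 1/28715 ≈ 3.4825e-5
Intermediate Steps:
H(X) = 2*X (H(X) = 0*X + 2*X = 0 + 2*X = 2*X)
1/(29187 + H(-141 - 1*95)) = 1/(29187 + 2*(-141 - 1*95)) = 1/(29187 + 2*(-141 - 95)) = 1/(29187 + 2*(-236)) = 1/(29187 - 472) = 1/28715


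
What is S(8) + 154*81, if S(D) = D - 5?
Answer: 12477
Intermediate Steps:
S(D) = -5 + D
S(8) + 154*81 = (-5 + 8) + 154*81 = 3 + 12474 = 12477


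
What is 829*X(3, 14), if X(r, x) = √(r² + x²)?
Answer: 829*√205 ≈ 11869.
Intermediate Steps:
829*X(3, 14) = 829*√(3² + 14²) = 829*√(9 + 196) = 829*√205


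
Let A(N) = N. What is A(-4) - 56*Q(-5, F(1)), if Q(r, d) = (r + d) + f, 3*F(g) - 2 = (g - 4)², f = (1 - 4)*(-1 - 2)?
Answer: -1300/3 ≈ -433.33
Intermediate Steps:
f = 9 (f = -3*(-3) = 9)
F(g) = ⅔ + (-4 + g)²/3 (F(g) = ⅔ + (g - 4)²/3 = ⅔ + (-4 + g)²/3)
Q(r, d) = 9 + d + r (Q(r, d) = (r + d) + 9 = (d + r) + 9 = 9 + d + r)
A(-4) - 56*Q(-5, F(1)) = -4 - 56*(9 + (⅔ + (-4 + 1)²/3) - 5) = -4 - 56*(9 + (⅔ + (⅓)*(-3)²) - 5) = -4 - 56*(9 + (⅔ + (⅓)*9) - 5) = -4 - 56*(9 + (⅔ + 3) - 5) = -4 - 56*(9 + 11/3 - 5) = -4 - 56*23/3 = -4 - 1288/3 = -1300/3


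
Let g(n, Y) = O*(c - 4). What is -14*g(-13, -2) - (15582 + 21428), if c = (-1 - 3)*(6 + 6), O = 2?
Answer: -35554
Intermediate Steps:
c = -48 (c = -4*12 = -48)
g(n, Y) = -104 (g(n, Y) = 2*(-48 - 4) = 2*(-52) = -104)
-14*g(-13, -2) - (15582 + 21428) = -14*(-104) - (15582 + 21428) = 1456 - 1*37010 = 1456 - 37010 = -35554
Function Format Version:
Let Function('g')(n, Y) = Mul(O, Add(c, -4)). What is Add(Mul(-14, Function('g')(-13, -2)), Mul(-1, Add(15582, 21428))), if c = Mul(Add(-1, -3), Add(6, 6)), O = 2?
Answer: -35554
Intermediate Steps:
c = -48 (c = Mul(-4, 12) = -48)
Function('g')(n, Y) = -104 (Function('g')(n, Y) = Mul(2, Add(-48, -4)) = Mul(2, -52) = -104)
Add(Mul(-14, Function('g')(-13, -2)), Mul(-1, Add(15582, 21428))) = Add(Mul(-14, -104), Mul(-1, Add(15582, 21428))) = Add(1456, Mul(-1, 37010)) = Add(1456, -37010) = -35554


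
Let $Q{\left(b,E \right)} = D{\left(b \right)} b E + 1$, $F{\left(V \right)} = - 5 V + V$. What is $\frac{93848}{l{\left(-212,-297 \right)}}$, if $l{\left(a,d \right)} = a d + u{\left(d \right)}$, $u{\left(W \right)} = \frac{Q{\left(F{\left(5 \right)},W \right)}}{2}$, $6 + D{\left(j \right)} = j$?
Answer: $- \frac{187696}{28511} \approx -6.5833$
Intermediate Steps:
$F{\left(V \right)} = - 4 V$
$D{\left(j \right)} = -6 + j$
$Q{\left(b,E \right)} = 1 + E b \left(-6 + b\right)$ ($Q{\left(b,E \right)} = \left(-6 + b\right) b E + 1 = b \left(-6 + b\right) E + 1 = E b \left(-6 + b\right) + 1 = 1 + E b \left(-6 + b\right)$)
$u{\left(W \right)} = \frac{1}{2} + 260 W$ ($u{\left(W \right)} = \frac{1 + W \left(\left(-4\right) 5\right) \left(-6 - 20\right)}{2} = \left(1 + W \left(-20\right) \left(-6 - 20\right)\right) \frac{1}{2} = \left(1 + W \left(-20\right) \left(-26\right)\right) \frac{1}{2} = \left(1 + 520 W\right) \frac{1}{2} = \frac{1}{2} + 260 W$)
$l{\left(a,d \right)} = \frac{1}{2} + 260 d + a d$ ($l{\left(a,d \right)} = a d + \left(\frac{1}{2} + 260 d\right) = \frac{1}{2} + 260 d + a d$)
$\frac{93848}{l{\left(-212,-297 \right)}} = \frac{93848}{\frac{1}{2} + 260 \left(-297\right) - -62964} = \frac{93848}{\frac{1}{2} - 77220 + 62964} = \frac{93848}{- \frac{28511}{2}} = 93848 \left(- \frac{2}{28511}\right) = - \frac{187696}{28511}$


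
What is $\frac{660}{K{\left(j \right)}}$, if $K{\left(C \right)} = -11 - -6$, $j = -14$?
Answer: $-132$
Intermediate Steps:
$K{\left(C \right)} = -5$ ($K{\left(C \right)} = -11 + 6 = -5$)
$\frac{660}{K{\left(j \right)}} = \frac{660}{-5} = 660 \left(- \frac{1}{5}\right) = -132$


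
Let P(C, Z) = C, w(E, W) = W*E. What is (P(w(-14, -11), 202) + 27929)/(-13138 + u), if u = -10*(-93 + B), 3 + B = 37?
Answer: -28083/12548 ≈ -2.2380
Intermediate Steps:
B = 34 (B = -3 + 37 = 34)
w(E, W) = E*W
u = 590 (u = -10*(-93 + 34) = -10*(-59) = 590)
(P(w(-14, -11), 202) + 27929)/(-13138 + u) = (-14*(-11) + 27929)/(-13138 + 590) = (154 + 27929)/(-12548) = 28083*(-1/12548) = -28083/12548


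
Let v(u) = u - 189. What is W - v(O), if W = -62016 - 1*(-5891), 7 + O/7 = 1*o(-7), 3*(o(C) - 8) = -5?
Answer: -167794/3 ≈ -55931.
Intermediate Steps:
o(C) = 19/3 (o(C) = 8 + (1/3)*(-5) = 8 - 5/3 = 19/3)
O = -14/3 (O = -49 + 7*(1*(19/3)) = -49 + 7*(19/3) = -49 + 133/3 = -14/3 ≈ -4.6667)
v(u) = -189 + u
W = -56125 (W = -62016 + 5891 = -56125)
W - v(O) = -56125 - (-189 - 14/3) = -56125 - 1*(-581/3) = -56125 + 581/3 = -167794/3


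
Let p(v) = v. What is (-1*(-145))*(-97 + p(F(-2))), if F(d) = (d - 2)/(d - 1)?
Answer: -41615/3 ≈ -13872.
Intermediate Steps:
F(d) = (-2 + d)/(-1 + d)
(-1*(-145))*(-97 + p(F(-2))) = (-1*(-145))*(-97 + (-2 - 2)/(-1 - 2)) = 145*(-97 - 4/(-3)) = 145*(-97 - 1/3*(-4)) = 145*(-97 + 4/3) = 145*(-287/3) = -41615/3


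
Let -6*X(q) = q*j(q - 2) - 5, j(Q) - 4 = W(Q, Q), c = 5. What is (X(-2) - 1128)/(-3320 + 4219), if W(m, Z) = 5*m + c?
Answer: -6785/5394 ≈ -1.2579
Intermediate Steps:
W(m, Z) = 5 + 5*m (W(m, Z) = 5*m + 5 = 5 + 5*m)
j(Q) = 9 + 5*Q (j(Q) = 4 + (5 + 5*Q) = 9 + 5*Q)
X(q) = 5/6 - q*(-1 + 5*q)/6 (X(q) = -(q*(9 + 5*(q - 2)) - 5)/6 = -(q*(9 + 5*(-2 + q)) - 5)/6 = -(q*(9 + (-10 + 5*q)) - 5)/6 = -(q*(-1 + 5*q) - 5)/6 = -(-5 + q*(-1 + 5*q))/6 = 5/6 - q*(-1 + 5*q)/6)
(X(-2) - 1128)/(-3320 + 4219) = ((5/6 - 1/6*(-2)*(-1 + 5*(-2))) - 1128)/(-3320 + 4219) = ((5/6 - 1/6*(-2)*(-1 - 10)) - 1128)/899 = ((5/6 - 1/6*(-2)*(-11)) - 1128)*(1/899) = ((5/6 - 11/3) - 1128)*(1/899) = (-17/6 - 1128)*(1/899) = -6785/6*1/899 = -6785/5394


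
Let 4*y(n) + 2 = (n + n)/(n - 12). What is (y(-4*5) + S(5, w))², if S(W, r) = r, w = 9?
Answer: 19881/256 ≈ 77.660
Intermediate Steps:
y(n) = -½ + n/(2*(-12 + n)) (y(n) = -½ + ((n + n)/(n - 12))/4 = -½ + ((2*n)/(-12 + n))/4 = -½ + (2*n/(-12 + n))/4 = -½ + n/(2*(-12 + n)))
(y(-4*5) + S(5, w))² = (6/(-12 - 4*5) + 9)² = (6/(-12 - 20) + 9)² = (6/(-32) + 9)² = (6*(-1/32) + 9)² = (-3/16 + 9)² = (141/16)² = 19881/256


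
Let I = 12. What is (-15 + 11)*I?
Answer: -48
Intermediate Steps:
(-15 + 11)*I = (-15 + 11)*12 = -4*12 = -48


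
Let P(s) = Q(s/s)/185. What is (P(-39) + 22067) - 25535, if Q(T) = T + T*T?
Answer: -641578/185 ≈ -3468.0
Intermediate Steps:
Q(T) = T + T**2
P(s) = 2/185 (P(s) = ((s/s)*(1 + s/s))/185 = (1*(1 + 1))*(1/185) = (1*2)*(1/185) = 2*(1/185) = 2/185)
(P(-39) + 22067) - 25535 = (2/185 + 22067) - 25535 = 4082397/185 - 25535 = -641578/185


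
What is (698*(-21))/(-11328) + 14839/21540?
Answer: 20159563/10166880 ≈ 1.9829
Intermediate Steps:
(698*(-21))/(-11328) + 14839/21540 = -14658*(-1/11328) + 14839*(1/21540) = 2443/1888 + 14839/21540 = 20159563/10166880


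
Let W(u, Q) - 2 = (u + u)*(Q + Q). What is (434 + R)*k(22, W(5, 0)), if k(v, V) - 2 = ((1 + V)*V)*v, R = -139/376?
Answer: 10924015/188 ≈ 58106.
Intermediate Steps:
R = -139/376 (R = -139*1/376 = -139/376 ≈ -0.36968)
W(u, Q) = 2 + 4*Q*u (W(u, Q) = 2 + (u + u)*(Q + Q) = 2 + (2*u)*(2*Q) = 2 + 4*Q*u)
k(v, V) = 2 + V*v*(1 + V) (k(v, V) = 2 + ((1 + V)*V)*v = 2 + (V*(1 + V))*v = 2 + V*v*(1 + V))
(434 + R)*k(22, W(5, 0)) = (434 - 139/376)*(2 + (2 + 4*0*5)*22 + 22*(2 + 4*0*5)²) = 163045*(2 + (2 + 0)*22 + 22*(2 + 0)²)/376 = 163045*(2 + 2*22 + 22*2²)/376 = 163045*(2 + 44 + 22*4)/376 = 163045*(2 + 44 + 88)/376 = (163045/376)*134 = 10924015/188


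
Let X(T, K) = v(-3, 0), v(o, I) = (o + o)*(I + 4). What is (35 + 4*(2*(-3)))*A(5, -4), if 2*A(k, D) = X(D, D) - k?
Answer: -319/2 ≈ -159.50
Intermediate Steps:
v(o, I) = 2*o*(4 + I) (v(o, I) = (2*o)*(4 + I) = 2*o*(4 + I))
X(T, K) = -24 (X(T, K) = 2*(-3)*(4 + 0) = 2*(-3)*4 = -24)
A(k, D) = -12 - k/2 (A(k, D) = (-24 - k)/2 = -12 - k/2)
(35 + 4*(2*(-3)))*A(5, -4) = (35 + 4*(2*(-3)))*(-12 - ½*5) = (35 + 4*(-6))*(-12 - 5/2) = (35 - 24)*(-29/2) = 11*(-29/2) = -319/2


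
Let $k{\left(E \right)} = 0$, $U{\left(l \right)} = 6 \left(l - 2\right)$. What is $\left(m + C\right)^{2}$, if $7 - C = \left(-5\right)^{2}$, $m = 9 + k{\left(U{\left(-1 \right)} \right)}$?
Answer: $81$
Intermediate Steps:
$U{\left(l \right)} = -12 + 6 l$ ($U{\left(l \right)} = 6 \left(-2 + l\right) = -12 + 6 l$)
$m = 9$ ($m = 9 + 0 = 9$)
$C = -18$ ($C = 7 - \left(-5\right)^{2} = 7 - 25 = -18$)
$\left(m + C\right)^{2} = \left(9 - 18\right)^{2} = \left(-9\right)^{2} = 81$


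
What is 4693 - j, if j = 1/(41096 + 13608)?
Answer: 256725871/54704 ≈ 4693.0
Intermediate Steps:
j = 1/54704 ≈ 1.8280e-5
4693 - j = 4693 - 1*1/54704 = 4693 - 1/54704 = 256725871/54704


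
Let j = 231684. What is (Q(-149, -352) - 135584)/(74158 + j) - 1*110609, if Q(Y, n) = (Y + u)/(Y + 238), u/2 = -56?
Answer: -3010782189479/27219938 ≈ -1.1061e+5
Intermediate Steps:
u = -112 (u = 2*(-56) = -112)
Q(Y, n) = (-112 + Y)/(238 + Y) (Q(Y, n) = (Y - 112)/(Y + 238) = (-112 + Y)/(238 + Y))
(Q(-149, -352) - 135584)/(74158 + j) - 1*110609 = ((-112 - 149)/(238 - 149) - 135584)/(74158 + 231684) - 1*110609 = (-261/89 - 135584)/305842 - 110609 = ((1/89)*(-261) - 135584)*(1/305842) - 110609 = (-261/89 - 135584)*(1/305842) - 110609 = -12067237/89*1/305842 - 110609 = -12067237/27219938 - 110609 = -3010782189479/27219938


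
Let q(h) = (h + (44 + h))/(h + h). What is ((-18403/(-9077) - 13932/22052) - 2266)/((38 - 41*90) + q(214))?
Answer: 6062844738413/9774256099823 ≈ 0.62029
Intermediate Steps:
q(h) = (44 + 2*h)/(2*h) (q(h) = (44 + 2*h)/((2*h)) = (44 + 2*h)*(1/(2*h)) = (44 + 2*h)/(2*h))
((-18403/(-9077) - 13932/22052) - 2266)/((38 - 41*90) + q(214)) = ((-18403/(-9077) - 13932/22052) - 2266)/((38 - 41*90) + (22 + 214)/214) = ((-18403*(-1/9077) - 13932*1/22052) - 2266)/((38 - 3690) + (1/214)*236) = ((18403/9077 - 3483/5513) - 2266)/(-3652 + 118/107) = (69840548/50041501 - 2266)/(-390646/107) = -113324200718/50041501*(-107/390646) = 6062844738413/9774256099823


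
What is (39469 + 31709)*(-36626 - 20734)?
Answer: -4082770080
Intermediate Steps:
(39469 + 31709)*(-36626 - 20734) = 71178*(-57360) = -4082770080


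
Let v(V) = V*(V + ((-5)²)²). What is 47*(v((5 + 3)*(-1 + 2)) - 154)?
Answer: 230770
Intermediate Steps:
v(V) = V*(625 + V) (v(V) = V*(V + 25²) = V*(V + 625) = V*(625 + V))
47*(v((5 + 3)*(-1 + 2)) - 154) = 47*(((5 + 3)*(-1 + 2))*(625 + (5 + 3)*(-1 + 2)) - 154) = 47*((8*1)*(625 + 8*1) - 154) = 47*(8*(625 + 8) - 154) = 47*(8*633 - 154) = 47*(5064 - 154) = 47*4910 = 230770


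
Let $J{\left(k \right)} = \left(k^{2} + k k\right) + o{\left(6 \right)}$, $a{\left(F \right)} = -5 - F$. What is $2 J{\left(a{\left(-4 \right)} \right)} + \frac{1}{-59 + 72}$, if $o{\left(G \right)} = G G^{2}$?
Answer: $\frac{5669}{13} \approx 436.08$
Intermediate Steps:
$o{\left(G \right)} = G^{3}$
$J{\left(k \right)} = 216 + 2 k^{2}$ ($J{\left(k \right)} = \left(k^{2} + k k\right) + 6^{3} = \left(k^{2} + k^{2}\right) + 216 = 2 k^{2} + 216 = 216 + 2 k^{2}$)
$2 J{\left(a{\left(-4 \right)} \right)} + \frac{1}{-59 + 72} = 2 \left(216 + 2 \left(-5 - -4\right)^{2}\right) + \frac{1}{-59 + 72} = 2 \left(216 + 2 \left(-5 + 4\right)^{2}\right) + \frac{1}{13} = 2 \left(216 + 2 \left(-1\right)^{2}\right) + \frac{1}{13} = 2 \left(216 + 2 \cdot 1\right) + \frac{1}{13} = 2 \left(216 + 2\right) + \frac{1}{13} = 2 \cdot 218 + \frac{1}{13} = 436 + \frac{1}{13} = \frac{5669}{13}$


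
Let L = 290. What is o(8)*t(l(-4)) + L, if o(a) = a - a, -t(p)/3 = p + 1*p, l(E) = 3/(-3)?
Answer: 290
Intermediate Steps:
l(E) = -1 (l(E) = 3*(-⅓) = -1)
t(p) = -6*p (t(p) = -3*(p + 1*p) = -3*(p + p) = -6*p)
o(a) = 0
o(8)*t(l(-4)) + L = 0*(-6*(-1)) + 290 = 0*6 + 290 = 0 + 290 = 290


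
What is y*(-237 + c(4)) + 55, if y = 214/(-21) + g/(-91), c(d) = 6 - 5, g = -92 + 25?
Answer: 624131/273 ≈ 2286.2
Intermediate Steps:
g = -67
c(d) = 1
y = -2581/273 (y = 214/(-21) - 67/(-91) = 214*(-1/21) - 67*(-1/91) = -214/21 + 67/91 = -2581/273 ≈ -9.4542)
y*(-237 + c(4)) + 55 = -2581*(-237 + 1)/273 + 55 = -2581/273*(-236) + 55 = 609116/273 + 55 = 624131/273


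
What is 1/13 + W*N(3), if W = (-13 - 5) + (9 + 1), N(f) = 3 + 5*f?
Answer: -1871/13 ≈ -143.92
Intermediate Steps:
W = -8 (W = -18 + 10 = -8)
1/13 + W*N(3) = 1/13 - 8*(3 + 5*3) = 1/13 - 8*(3 + 15) = 1/13 - 8*18 = 1/13 - 144 = -1871/13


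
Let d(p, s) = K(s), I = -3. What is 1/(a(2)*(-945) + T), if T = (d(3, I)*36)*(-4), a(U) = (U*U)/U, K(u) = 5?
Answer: -1/2610 ≈ -0.00038314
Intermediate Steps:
a(U) = U (a(U) = U**2/U = U)
d(p, s) = 5
T = -720 (T = (5*36)*(-4) = 180*(-4) = -720)
1/(a(2)*(-945) + T) = 1/(2*(-945) - 720) = 1/(-1890 - 720) = 1/(-2610) = -1/2610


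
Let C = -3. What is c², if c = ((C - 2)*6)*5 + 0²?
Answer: 22500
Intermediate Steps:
c = -150 (c = ((-3 - 2)*6)*5 + 0² = -5*6*5 + 0 = -30*5 + 0 = -150 + 0 = -150)
c² = (-150)² = 22500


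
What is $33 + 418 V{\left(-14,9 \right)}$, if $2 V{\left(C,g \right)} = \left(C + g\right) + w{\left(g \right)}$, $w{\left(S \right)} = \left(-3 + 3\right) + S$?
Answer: $869$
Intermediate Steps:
$w{\left(S \right)} = S$ ($w{\left(S \right)} = 0 + S = S$)
$V{\left(C,g \right)} = g + \frac{C}{2}$ ($V{\left(C,g \right)} = \frac{\left(C + g\right) + g}{2} = \frac{C + 2 g}{2} = g + \frac{C}{2}$)
$33 + 418 V{\left(-14,9 \right)} = 33 + 418 \left(9 + \frac{1}{2} \left(-14\right)\right) = 33 + 418 \left(9 - 7\right) = 33 + 418 \cdot 2 = 33 + 836 = 869$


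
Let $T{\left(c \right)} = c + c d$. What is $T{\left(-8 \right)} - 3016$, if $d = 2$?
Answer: $-3040$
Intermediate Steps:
$T{\left(c \right)} = 3 c$ ($T{\left(c \right)} = c + c 2 = c + 2 c = 3 c$)
$T{\left(-8 \right)} - 3016 = 3 \left(-8\right) - 3016 = -24 - 3016 = -3040$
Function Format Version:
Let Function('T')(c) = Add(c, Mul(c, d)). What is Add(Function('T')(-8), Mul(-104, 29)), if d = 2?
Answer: -3040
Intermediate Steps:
Function('T')(c) = Mul(3, c) (Function('T')(c) = Add(c, Mul(c, 2)) = Add(c, Mul(2, c)) = Mul(3, c))
Add(Function('T')(-8), Mul(-104, 29)) = Add(Mul(3, -8), Mul(-104, 29)) = Add(-24, -3016) = -3040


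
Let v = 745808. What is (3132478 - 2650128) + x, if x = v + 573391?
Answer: 1801549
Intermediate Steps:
x = 1319199 (x = 745808 + 573391 = 1319199)
(3132478 - 2650128) + x = (3132478 - 2650128) + 1319199 = 482350 + 1319199 = 1801549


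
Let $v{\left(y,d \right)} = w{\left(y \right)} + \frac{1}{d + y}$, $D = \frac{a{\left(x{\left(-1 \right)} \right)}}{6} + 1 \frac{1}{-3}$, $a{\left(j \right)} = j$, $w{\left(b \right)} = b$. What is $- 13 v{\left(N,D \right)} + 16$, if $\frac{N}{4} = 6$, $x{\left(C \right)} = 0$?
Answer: $- \frac{21055}{71} \approx -296.55$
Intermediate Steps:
$D = - \frac{1}{3}$ ($D = \frac{0}{6} + 1 \frac{1}{-3} = 0 \cdot \frac{1}{6} + 1 \left(- \frac{1}{3}\right) = 0 - \frac{1}{3} = - \frac{1}{3} \approx -0.33333$)
$N = 24$ ($N = 4 \cdot 6 = 24$)
$v{\left(y,d \right)} = y + \frac{1}{d + y}$
$- 13 v{\left(N,D \right)} + 16 = - 13 \frac{1 + 24^{2} - 8}{- \frac{1}{3} + 24} + 16 = - 13 \frac{1 + 576 - 8}{\frac{71}{3}} + 16 = - 13 \cdot \frac{3}{71} \cdot 569 + 16 = \left(-13\right) \frac{1707}{71} + 16 = - \frac{22191}{71} + 16 = - \frac{21055}{71}$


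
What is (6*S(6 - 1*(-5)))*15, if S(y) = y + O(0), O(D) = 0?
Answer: 990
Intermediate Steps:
S(y) = y (S(y) = y + 0 = y)
(6*S(6 - 1*(-5)))*15 = (6*(6 - 1*(-5)))*15 = (6*(6 + 5))*15 = (6*11)*15 = 66*15 = 990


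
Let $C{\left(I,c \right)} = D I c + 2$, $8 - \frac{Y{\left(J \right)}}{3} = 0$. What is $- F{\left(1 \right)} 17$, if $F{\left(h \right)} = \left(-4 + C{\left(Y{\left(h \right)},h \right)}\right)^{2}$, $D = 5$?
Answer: $-236708$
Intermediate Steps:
$Y{\left(J \right)} = 24$ ($Y{\left(J \right)} = 24 - 0 = 24 + 0 = 24$)
$C{\left(I,c \right)} = 2 + 5 I c$ ($C{\left(I,c \right)} = 5 I c + 2 = 2 + 5 I c$)
$F{\left(h \right)} = \left(-2 + 120 h\right)^{2}$ ($F{\left(h \right)} = \left(-4 + \left(2 + 5 \cdot 24 h\right)\right)^{2} = \left(-4 + \left(2 + 120 h\right)\right)^{2} = \left(-2 + 120 h\right)^{2}$)
$- F{\left(1 \right)} 17 = - 4 \left(-1 + 60 \cdot 1\right)^{2} \cdot 17 = - 4 \left(-1 + 60\right)^{2} \cdot 17 = - 4 \cdot 59^{2} \cdot 17 = - 4 \cdot 3481 \cdot 17 = \left(-1\right) 13924 \cdot 17 = \left(-13924\right) 17 = -236708$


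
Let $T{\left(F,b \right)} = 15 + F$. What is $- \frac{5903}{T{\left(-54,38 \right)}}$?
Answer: $\frac{5903}{39} \approx 151.36$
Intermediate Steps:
$- \frac{5903}{T{\left(-54,38 \right)}} = - \frac{5903}{15 - 54} = - \frac{5903}{-39} = \left(-5903\right) \left(- \frac{1}{39}\right) = \frac{5903}{39}$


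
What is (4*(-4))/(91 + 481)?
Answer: -4/143 ≈ -0.027972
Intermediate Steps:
(4*(-4))/(91 + 481) = -16/572 = (1/572)*(-16) = -4/143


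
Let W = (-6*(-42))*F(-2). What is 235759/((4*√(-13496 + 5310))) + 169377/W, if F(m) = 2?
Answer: 56459/168 - 235759*I*√8186/32744 ≈ 336.07 - 651.44*I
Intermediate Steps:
W = 504 (W = -6*(-42)*2 = 252*2 = 504)
235759/((4*√(-13496 + 5310))) + 169377/W = 235759/((4*√(-13496 + 5310))) + 169377/504 = 235759/((4*√(-8186))) + 169377*(1/504) = 235759/((4*(I*√8186))) + 56459/168 = 235759/((4*I*√8186)) + 56459/168 = 235759*(-I*√8186/32744) + 56459/168 = -235759*I*√8186/32744 + 56459/168 = 56459/168 - 235759*I*√8186/32744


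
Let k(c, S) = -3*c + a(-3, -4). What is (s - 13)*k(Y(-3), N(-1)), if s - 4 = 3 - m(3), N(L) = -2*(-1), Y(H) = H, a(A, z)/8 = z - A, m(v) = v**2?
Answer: -15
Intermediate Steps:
a(A, z) = -8*A + 8*z (a(A, z) = 8*(z - A) = -8*A + 8*z)
N(L) = 2
k(c, S) = -8 - 3*c (k(c, S) = -3*c + (-8*(-3) + 8*(-4)) = -3*c + (24 - 32) = -3*c - 8 = -8 - 3*c)
s = -2 (s = 4 + (3 - 1*3**2) = 4 + (3 - 1*9) = 4 + (3 - 9) = 4 - 6 = -2)
(s - 13)*k(Y(-3), N(-1)) = (-2 - 13)*(-8 - 3*(-3)) = -15*(-8 + 9) = -15*1 = -15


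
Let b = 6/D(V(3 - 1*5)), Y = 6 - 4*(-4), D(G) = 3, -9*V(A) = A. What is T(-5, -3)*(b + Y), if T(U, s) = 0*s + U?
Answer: -120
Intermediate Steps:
V(A) = -A/9
Y = 22 (Y = 6 + 16 = 22)
b = 2 (b = 6/3 = 6*(1/3) = 2)
T(U, s) = U (T(U, s) = 0 + U = U)
T(-5, -3)*(b + Y) = -5*(2 + 22) = -5*24 = -120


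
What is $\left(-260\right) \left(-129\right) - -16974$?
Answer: $50514$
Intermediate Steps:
$\left(-260\right) \left(-129\right) - -16974 = 33540 + 16974 = 50514$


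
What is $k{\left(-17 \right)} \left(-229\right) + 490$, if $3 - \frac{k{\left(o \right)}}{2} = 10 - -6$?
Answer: $6444$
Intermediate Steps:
$k{\left(o \right)} = -26$ ($k{\left(o \right)} = 6 - 2 \left(10 - -6\right) = 6 - 2 \left(10 + 6\right) = 6 - 32 = -26$)
$k{\left(-17 \right)} \left(-229\right) + 490 = \left(-26\right) \left(-229\right) + 490 = 5954 + 490 = 6444$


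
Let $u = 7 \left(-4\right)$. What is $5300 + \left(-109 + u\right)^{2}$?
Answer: $24069$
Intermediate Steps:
$u = -28$
$5300 + \left(-109 + u\right)^{2} = 5300 + \left(-109 - 28\right)^{2} = 5300 + \left(-137\right)^{2} = 5300 + 18769 = 24069$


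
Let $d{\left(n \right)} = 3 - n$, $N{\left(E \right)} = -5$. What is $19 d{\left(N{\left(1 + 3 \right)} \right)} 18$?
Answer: $2736$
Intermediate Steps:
$19 d{\left(N{\left(1 + 3 \right)} \right)} 18 = 19 \left(3 - -5\right) 18 = 19 \left(3 + 5\right) 18 = 19 \cdot 8 \cdot 18 = 152 \cdot 18 = 2736$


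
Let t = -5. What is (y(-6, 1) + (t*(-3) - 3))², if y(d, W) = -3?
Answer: 81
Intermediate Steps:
(y(-6, 1) + (t*(-3) - 3))² = (-3 + (-5*(-3) - 3))² = (-3 + (15 - 3))² = (-3 + 12)² = 9² = 81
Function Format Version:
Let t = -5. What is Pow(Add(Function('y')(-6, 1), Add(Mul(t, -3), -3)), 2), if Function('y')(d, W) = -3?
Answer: 81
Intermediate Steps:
Pow(Add(Function('y')(-6, 1), Add(Mul(t, -3), -3)), 2) = Pow(Add(-3, Add(Mul(-5, -3), -3)), 2) = Pow(Add(-3, Add(15, -3)), 2) = Pow(Add(-3, 12), 2) = Pow(9, 2) = 81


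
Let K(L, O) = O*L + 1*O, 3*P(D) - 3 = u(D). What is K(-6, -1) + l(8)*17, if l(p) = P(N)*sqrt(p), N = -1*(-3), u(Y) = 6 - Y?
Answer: 5 + 68*sqrt(2) ≈ 101.17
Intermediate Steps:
N = 3
P(D) = 3 - D/3 (P(D) = 1 + (6 - D)/3 = 1 + (2 - D/3) = 3 - D/3)
l(p) = 2*sqrt(p) (l(p) = (3 - 1/3*3)*sqrt(p) = (3 - 1)*sqrt(p) = 2*sqrt(p))
K(L, O) = O + L*O (K(L, O) = L*O + O = O + L*O)
K(-6, -1) + l(8)*17 = -(1 - 6) + (2*sqrt(8))*17 = -1*(-5) + (2*(2*sqrt(2)))*17 = 5 + (4*sqrt(2))*17 = 5 + 68*sqrt(2)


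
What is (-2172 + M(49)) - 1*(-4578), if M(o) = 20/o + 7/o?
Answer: 117921/49 ≈ 2406.6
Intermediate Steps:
M(o) = 27/o
(-2172 + M(49)) - 1*(-4578) = (-2172 + 27/49) - 1*(-4578) = (-2172 + 27*(1/49)) + 4578 = (-2172 + 27/49) + 4578 = -106401/49 + 4578 = 117921/49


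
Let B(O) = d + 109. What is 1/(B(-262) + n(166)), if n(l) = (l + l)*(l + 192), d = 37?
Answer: 1/119002 ≈ 8.4032e-6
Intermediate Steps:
n(l) = 2*l*(192 + l) (n(l) = (2*l)*(192 + l) = 2*l*(192 + l))
B(O) = 146 (B(O) = 37 + 109 = 146)
1/(B(-262) + n(166)) = 1/(146 + 2*166*(192 + 166)) = 1/(146 + 2*166*358) = 1/(146 + 118856) = 1/119002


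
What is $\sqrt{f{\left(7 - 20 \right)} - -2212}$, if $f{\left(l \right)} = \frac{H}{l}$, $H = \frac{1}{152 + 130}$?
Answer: $\frac{\sqrt{29728294206}}{3666} \approx 47.032$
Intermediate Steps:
$H = \frac{1}{282} \approx 0.0035461$
$f{\left(l \right)} = \frac{1}{282 l}$
$\sqrt{f{\left(7 - 20 \right)} - -2212} = \sqrt{\frac{1}{282 \left(7 - 20\right)} - -2212} = \sqrt{\frac{1}{282 \left(7 - 20\right)} + 2212} = \sqrt{\frac{1}{282 \left(-13\right)} + 2212} = \sqrt{\frac{1}{282} \left(- \frac{1}{13}\right) + 2212} = \sqrt{- \frac{1}{3666} + 2212} = \sqrt{\frac{8109191}{3666}} = \frac{\sqrt{29728294206}}{3666}$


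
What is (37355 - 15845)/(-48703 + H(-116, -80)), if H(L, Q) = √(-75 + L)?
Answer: -11640017/26355360 - 239*I*√191/26355360 ≈ -0.44166 - 0.00012533*I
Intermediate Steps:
(37355 - 15845)/(-48703 + H(-116, -80)) = (37355 - 15845)/(-48703 + √(-75 - 116)) = 21510/(-48703 + √(-191)) = 21510/(-48703 + I*√191)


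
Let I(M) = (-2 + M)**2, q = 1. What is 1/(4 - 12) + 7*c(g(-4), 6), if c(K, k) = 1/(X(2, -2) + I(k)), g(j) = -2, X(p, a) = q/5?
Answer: 199/648 ≈ 0.30710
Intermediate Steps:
X(p, a) = 1/5
c(K, k) = 1/(1/5 + (-2 + k)**2)
1/(4 - 12) + 7*c(g(-4), 6) = 1/(4 - 12) + 7*(5/(1 + 5*(-2 + 6)**2)) = 1/(-8) + 7*(5/(1 + 5*4**2)) = -1/8 + 7*(5/(1 + 5*16)) = -1/8 + 7*(5/(1 + 80)) = -1/8 + 7*(5/81) = -1/8 + 35/81 = 199/648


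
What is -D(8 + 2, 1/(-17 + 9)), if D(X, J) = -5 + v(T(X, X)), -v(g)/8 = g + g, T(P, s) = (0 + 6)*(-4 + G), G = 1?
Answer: -283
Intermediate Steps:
T(P, s) = -18 (T(P, s) = (0 + 6)*(-4 + 1) = 6*(-3) = -18)
v(g) = -16*g (v(g) = -8*(g + g) = -16*g)
D(X, J) = 283 (D(X, J) = -5 - 16*(-18) = -5 + 288 = 283)
-D(8 + 2, 1/(-17 + 9)) = -1*283 = -283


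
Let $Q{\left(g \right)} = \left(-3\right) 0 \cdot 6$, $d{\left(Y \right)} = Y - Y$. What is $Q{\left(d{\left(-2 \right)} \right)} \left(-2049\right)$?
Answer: $0$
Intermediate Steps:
$d{\left(Y \right)} = 0$
$Q{\left(g \right)} = 0$ ($Q{\left(g \right)} = 0 \cdot 6 = 0$)
$Q{\left(d{\left(-2 \right)} \right)} \left(-2049\right) = 0 \left(-2049\right) = 0$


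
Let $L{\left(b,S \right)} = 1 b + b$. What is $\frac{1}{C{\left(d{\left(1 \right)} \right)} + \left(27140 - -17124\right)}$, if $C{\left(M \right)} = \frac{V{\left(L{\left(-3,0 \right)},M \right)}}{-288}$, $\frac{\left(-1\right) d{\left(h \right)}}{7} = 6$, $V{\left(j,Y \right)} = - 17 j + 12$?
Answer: $\frac{48}{2124653} \approx 2.2592 \cdot 10^{-5}$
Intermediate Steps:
$L{\left(b,S \right)} = 2 b$ ($L{\left(b,S \right)} = b + b = 2 b$)
$V{\left(j,Y \right)} = 12 - 17 j$
$d{\left(h \right)} = -42$ ($d{\left(h \right)} = \left(-7\right) 6 = -42$)
$C{\left(M \right)} = - \frac{19}{48}$ ($C{\left(M \right)} = \frac{12 - 17 \cdot 2 \left(-3\right)}{-288} = \left(12 - -102\right) \left(- \frac{1}{288}\right) = \left(12 + 102\right) \left(- \frac{1}{288}\right) = 114 \left(- \frac{1}{288}\right) = - \frac{19}{48}$)
$\frac{1}{C{\left(d{\left(1 \right)} \right)} + \left(27140 - -17124\right)} = \frac{1}{- \frac{19}{48} + \left(27140 - -17124\right)} = \frac{1}{- \frac{19}{48} + \left(27140 + 17124\right)} = \frac{1}{- \frac{19}{48} + 44264} = \frac{1}{\frac{2124653}{48}} = \frac{48}{2124653}$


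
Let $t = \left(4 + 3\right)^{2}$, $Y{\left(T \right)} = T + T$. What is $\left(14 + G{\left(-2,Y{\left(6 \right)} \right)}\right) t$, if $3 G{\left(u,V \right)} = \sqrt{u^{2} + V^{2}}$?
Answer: $686 + \frac{98 \sqrt{37}}{3} \approx 884.7$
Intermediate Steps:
$Y{\left(T \right)} = 2 T$
$t = 49$ ($t = 7^{2} = 49$)
$G{\left(u,V \right)} = \frac{\sqrt{V^{2} + u^{2}}}{3}$ ($G{\left(u,V \right)} = \frac{\sqrt{u^{2} + V^{2}}}{3} = \frac{\sqrt{V^{2} + u^{2}}}{3}$)
$\left(14 + G{\left(-2,Y{\left(6 \right)} \right)}\right) t = \left(14 + \frac{\sqrt{\left(2 \cdot 6\right)^{2} + \left(-2\right)^{2}}}{3}\right) 49 = \left(14 + \frac{\sqrt{12^{2} + 4}}{3}\right) 49 = \left(14 + \frac{\sqrt{144 + 4}}{3}\right) 49 = \left(14 + \frac{\sqrt{148}}{3}\right) 49 = \left(14 + \frac{2 \sqrt{37}}{3}\right) 49 = 686 + \frac{98 \sqrt{37}}{3}$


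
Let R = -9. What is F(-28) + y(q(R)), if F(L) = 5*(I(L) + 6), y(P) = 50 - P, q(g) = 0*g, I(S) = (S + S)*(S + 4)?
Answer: 6800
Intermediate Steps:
I(S) = 2*S*(4 + S) (I(S) = (2*S)*(4 + S) = 2*S*(4 + S))
q(g) = 0
F(L) = 30 + 10*L*(4 + L) (F(L) = 5*(2*L*(4 + L) + 6) = 5*(6 + 2*L*(4 + L)) = 30 + 10*L*(4 + L))
F(-28) + y(q(R)) = (30 + 10*(-28)*(4 - 28)) + (50 - 1*0) = (30 + 10*(-28)*(-24)) + (50 + 0) = (30 + 6720) + 50 = 6750 + 50 = 6800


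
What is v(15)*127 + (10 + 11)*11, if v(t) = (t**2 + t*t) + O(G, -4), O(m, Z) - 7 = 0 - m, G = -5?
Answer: 58905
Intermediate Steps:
O(m, Z) = 7 - m (O(m, Z) = 7 + (0 - m) = 7 - m)
v(t) = 12 + 2*t**2 (v(t) = (t**2 + t*t) + (7 - 1*(-5)) = (t**2 + t**2) + (7 + 5) = 2*t**2 + 12 = 12 + 2*t**2)
v(15)*127 + (10 + 11)*11 = (12 + 2*15**2)*127 + (10 + 11)*11 = (12 + 2*225)*127 + 21*11 = (12 + 450)*127 + 231 = 462*127 + 231 = 58674 + 231 = 58905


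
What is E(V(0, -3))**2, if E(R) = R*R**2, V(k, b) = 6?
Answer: 46656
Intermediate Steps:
E(R) = R**3
E(V(0, -3))**2 = (6**3)**2 = 216**2 = 46656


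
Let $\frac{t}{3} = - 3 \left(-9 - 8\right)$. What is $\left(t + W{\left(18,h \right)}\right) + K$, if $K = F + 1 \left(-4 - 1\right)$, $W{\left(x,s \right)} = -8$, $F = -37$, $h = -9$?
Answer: $103$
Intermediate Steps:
$t = 153$ ($t = 3 \left(- 3 \left(-9 - 8\right)\right) = 3 \left(\left(-3\right) \left(-17\right)\right) = 3 \cdot 51 = 153$)
$K = -42$ ($K = -37 + 1 \left(-4 - 1\right) = -37 + 1 \left(-5\right) = -37 - 5 = -42$)
$\left(t + W{\left(18,h \right)}\right) + K = \left(153 - 8\right) - 42 = 145 - 42 = 103$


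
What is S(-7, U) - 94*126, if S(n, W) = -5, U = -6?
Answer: -11849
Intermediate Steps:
S(-7, U) - 94*126 = -5 - 94*126 = -5 - 11844 = -11849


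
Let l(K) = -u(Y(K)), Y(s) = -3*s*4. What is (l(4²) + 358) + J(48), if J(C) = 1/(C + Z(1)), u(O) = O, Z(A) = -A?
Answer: 25851/47 ≈ 550.02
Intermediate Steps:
Y(s) = -12*s
J(C) = 1/(-1 + C) (J(C) = 1/(C - 1*1) = 1/(C - 1) = 1/(-1 + C))
l(K) = 12*K (l(K) = -(-12)*K = 12*K)
(l(4²) + 358) + J(48) = (12*4² + 358) + 1/(-1 + 48) = (12*16 + 358) + 1/47 = (192 + 358) + 1/47 = 550 + 1/47 = 25851/47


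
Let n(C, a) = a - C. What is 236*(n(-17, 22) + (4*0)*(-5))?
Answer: 9204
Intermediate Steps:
236*(n(-17, 22) + (4*0)*(-5)) = 236*((22 - 1*(-17)) + (4*0)*(-5)) = 236*((22 + 17) + 0*(-5)) = 236*(39 + 0) = 236*39 = 9204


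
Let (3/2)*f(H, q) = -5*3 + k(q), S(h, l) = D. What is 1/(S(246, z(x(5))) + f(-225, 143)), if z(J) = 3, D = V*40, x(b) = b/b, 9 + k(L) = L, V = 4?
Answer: 3/718 ≈ 0.0041783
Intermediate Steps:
k(L) = -9 + L
x(b) = 1
D = 160 (D = 4*40 = 160)
S(h, l) = 160
f(H, q) = -16 + 2*q/3 (f(H, q) = 2*(-5*3 + (-9 + q))/3 = 2*(-15 + (-9 + q))/3 = 2*(-24 + q)/3 = -16 + 2*q/3)
1/(S(246, z(x(5))) + f(-225, 143)) = 1/(160 + (-16 + (2/3)*143)) = 1/(160 + (-16 + 286/3)) = 1/(160 + 238/3) = 1/(718/3) = 3/718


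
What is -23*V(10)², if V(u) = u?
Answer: -2300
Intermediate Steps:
-23*V(10)² = -23*10² = -23*100 = -2300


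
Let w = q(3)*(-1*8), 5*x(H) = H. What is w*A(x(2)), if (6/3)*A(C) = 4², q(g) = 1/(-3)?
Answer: 64/3 ≈ 21.333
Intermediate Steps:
x(H) = H/5
q(g) = -⅓
w = 8/3 (w = -(-1)*8/3 = -⅓*(-8) = 8/3 ≈ 2.6667)
A(C) = 8 (A(C) = (½)*4² = (½)*16 = 8)
w*A(x(2)) = (8/3)*8 = 64/3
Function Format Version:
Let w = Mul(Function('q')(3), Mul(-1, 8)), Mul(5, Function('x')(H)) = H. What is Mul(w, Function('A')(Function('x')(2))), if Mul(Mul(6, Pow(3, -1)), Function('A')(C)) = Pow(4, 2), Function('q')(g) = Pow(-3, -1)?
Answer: Rational(64, 3) ≈ 21.333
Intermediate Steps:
Function('x')(H) = Mul(Rational(1, 5), H)
Function('q')(g) = Rational(-1, 3)
w = Rational(8, 3) (w = Mul(Rational(-1, 3), Mul(-1, 8)) = Mul(Rational(-1, 3), -8) = Rational(8, 3) ≈ 2.6667)
Function('A')(C) = 8 (Function('A')(C) = Mul(Rational(1, 2), Pow(4, 2)) = Mul(Rational(1, 2), 16) = 8)
Mul(w, Function('A')(Function('x')(2))) = Mul(Rational(8, 3), 8) = Rational(64, 3)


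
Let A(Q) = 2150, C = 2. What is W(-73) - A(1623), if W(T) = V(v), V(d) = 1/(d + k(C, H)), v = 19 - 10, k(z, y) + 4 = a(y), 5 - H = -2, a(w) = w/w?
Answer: -12899/6 ≈ -2149.8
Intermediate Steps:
a(w) = 1
H = 7 (H = 5 - 1*(-2) = 5 + 2 = 7)
k(z, y) = -3 (k(z, y) = -4 + 1 = -3)
v = 9
V(d) = 1/(-3 + d) (V(d) = 1/(d - 3) = 1/(-3 + d))
W(T) = 1/6 (W(T) = 1/(-3 + 9) = 1/6)
W(-73) - A(1623) = 1/6 - 1*2150 = 1/6 - 2150 = -12899/6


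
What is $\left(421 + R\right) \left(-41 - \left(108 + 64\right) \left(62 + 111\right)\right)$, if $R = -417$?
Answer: $-119188$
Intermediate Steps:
$\left(421 + R\right) \left(-41 - \left(108 + 64\right) \left(62 + 111\right)\right) = \left(421 - 417\right) \left(-41 - \left(108 + 64\right) \left(62 + 111\right)\right) = 4 \left(-41 - 172 \cdot 173\right) = 4 \left(-41 - 29756\right) = 4 \left(-29797\right) = -119188$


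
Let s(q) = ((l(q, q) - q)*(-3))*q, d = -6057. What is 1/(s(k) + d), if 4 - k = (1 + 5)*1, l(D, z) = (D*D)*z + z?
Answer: -1/6105 ≈ -0.00016380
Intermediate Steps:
l(D, z) = z + z*D² (l(D, z) = D²*z + z = z*D² + z = z + z*D²)
k = -2 (k = 4 - (1 + 5) = 4 - 6 = -2)
s(q) = q*(3*q - 3*q*(1 + q²)) (s(q) = ((q*(1 + q²) - q)*(-3))*q = ((-q + q*(1 + q²))*(-3))*q = (3*q - 3*q*(1 + q²))*q = q*(3*q - 3*q*(1 + q²)))
1/(s(k) + d) = 1/(-3*(-2)⁴ - 6057) = 1/(-3*16 - 6057) = 1/(-48 - 6057) = 1/(-6105) = -1/6105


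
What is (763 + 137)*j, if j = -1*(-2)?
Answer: 1800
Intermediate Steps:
j = 2
(763 + 137)*j = (763 + 137)*2 = 900*2 = 1800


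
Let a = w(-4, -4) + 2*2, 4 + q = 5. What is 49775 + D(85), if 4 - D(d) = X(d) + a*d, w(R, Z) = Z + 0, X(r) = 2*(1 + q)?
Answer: 49775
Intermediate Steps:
q = 1 (q = -4 + 5 = 1)
X(r) = 4 (X(r) = 2*(1 + 1) = 2*2 = 4)
w(R, Z) = Z
a = 0 (a = -4 + 2*2 = -4 + 4 = 0)
D(d) = 0 (D(d) = 4 - (4 + 0*d) = 4 - (4 + 0) = 4 - 1*4 = 4 - 4 = 0)
49775 + D(85) = 49775 + 0 = 49775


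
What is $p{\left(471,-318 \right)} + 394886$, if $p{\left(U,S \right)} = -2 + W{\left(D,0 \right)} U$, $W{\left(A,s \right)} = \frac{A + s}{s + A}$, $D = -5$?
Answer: $395355$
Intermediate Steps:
$W{\left(A,s \right)} = 1$ ($W{\left(A,s \right)} = \frac{A + s}{A + s} = 1$)
$p{\left(U,S \right)} = -2 + U$ ($p{\left(U,S \right)} = -2 + 1 U = -2 + U$)
$p{\left(471,-318 \right)} + 394886 = \left(-2 + 471\right) + 394886 = 469 + 394886 = 395355$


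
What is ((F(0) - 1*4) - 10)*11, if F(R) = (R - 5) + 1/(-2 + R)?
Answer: -429/2 ≈ -214.50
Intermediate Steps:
F(R) = -5 + R + 1/(-2 + R) (F(R) = (-5 + R) + 1/(-2 + R) = -5 + R + 1/(-2 + R))
((F(0) - 1*4) - 10)*11 = (((11 + 0² - 7*0)/(-2 + 0) - 1*4) - 10)*11 = (((11 + 0 + 0)/(-2) - 4) - 10)*11 = ((-½*11 - 4) - 10)*11 = ((-11/2 - 4) - 10)*11 = (-19/2 - 10)*11 = -39/2*11 = -429/2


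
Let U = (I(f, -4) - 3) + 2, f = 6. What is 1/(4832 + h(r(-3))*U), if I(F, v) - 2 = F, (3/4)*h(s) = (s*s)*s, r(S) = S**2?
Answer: 1/11636 ≈ 8.5940e-5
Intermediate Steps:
h(s) = 4*s**3/3 (h(s) = 4*((s*s)*s)/3 = 4*(s**2*s)/3 = 4*s**3/3)
I(F, v) = 2 + F
U = 7 (U = ((2 + 6) - 3) + 2 = (8 - 3) + 2 = 5 + 2 = 7)
1/(4832 + h(r(-3))*U) = 1/(4832 + (4*((-3)**2)**3/3)*7) = 1/(4832 + ((4/3)*9**3)*7) = 1/(4832 + ((4/3)*729)*7) = 1/(4832 + 972*7) = 1/(4832 + 6804) = 1/11636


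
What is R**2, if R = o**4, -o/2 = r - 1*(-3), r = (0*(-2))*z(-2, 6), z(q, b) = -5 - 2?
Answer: 1679616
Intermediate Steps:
z(q, b) = -7
r = 0 (r = (0*(-2))*(-7) = 0*(-7) = 0)
o = -6 (o = -2*(0 - 1*(-3)) = -2*(0 + 3) = -2*3 = -6)
R = 1296 (R = (-6)**4 = 1296)
R**2 = 1296**2 = 1679616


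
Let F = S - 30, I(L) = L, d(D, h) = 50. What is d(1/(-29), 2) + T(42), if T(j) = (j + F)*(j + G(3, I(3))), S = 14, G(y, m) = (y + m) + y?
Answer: 1376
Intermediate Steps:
G(y, m) = m + 2*y (G(y, m) = (m + y) + y = m + 2*y)
F = -16 (F = 14 - 30 = -16)
T(j) = (-16 + j)*(9 + j) (T(j) = (j - 16)*(j + (3 + 2*3)) = (-16 + j)*(j + (3 + 6)) = (-16 + j)*(j + 9) = (-16 + j)*(9 + j))
d(1/(-29), 2) + T(42) = 50 + (-144 + 42² - 7*42) = 50 + (-144 + 1764 - 294) = 50 + 1326 = 1376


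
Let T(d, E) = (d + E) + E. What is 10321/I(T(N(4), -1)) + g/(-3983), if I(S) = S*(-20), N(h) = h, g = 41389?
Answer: -42764103/159320 ≈ -268.42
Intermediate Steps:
T(d, E) = d + 2*E (T(d, E) = (E + d) + E = d + 2*E)
I(S) = -20*S
10321/I(T(N(4), -1)) + g/(-3983) = 10321/((-20*(4 + 2*(-1)))) + 41389/(-3983) = 10321/((-20*(4 - 2))) + 41389*(-1/3983) = 10321/((-20*2)) - 41389/3983 = 10321/(-40) - 41389/3983 = 10321*(-1/40) - 41389/3983 = -10321/40 - 41389/3983 = -42764103/159320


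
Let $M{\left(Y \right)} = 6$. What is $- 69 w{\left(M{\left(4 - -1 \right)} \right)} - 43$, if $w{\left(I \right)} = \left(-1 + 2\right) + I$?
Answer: $-526$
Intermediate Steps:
$w{\left(I \right)} = 1 + I$
$- 69 w{\left(M{\left(4 - -1 \right)} \right)} - 43 = - 69 \left(1 + 6\right) - 43 = \left(-69\right) 7 - 43 = -483 - 43 = -526$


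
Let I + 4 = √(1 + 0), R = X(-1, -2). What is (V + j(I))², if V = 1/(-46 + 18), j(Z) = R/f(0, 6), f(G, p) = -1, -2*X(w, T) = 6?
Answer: 6889/784 ≈ 8.7870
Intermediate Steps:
X(w, T) = -3 (X(w, T) = -½*6 = -3)
R = -3
I = -3 (I = -4 + √(1 + 0) = -4 + √1 = -4 + 1 = -3)
j(Z) = 3 (j(Z) = -3/(-1) = -3*(-1) = 3)
V = -1/28 (V = 1/(-28) = -1/28 ≈ -0.035714)
(V + j(I))² = (-1/28 + 3)² = (83/28)² = 6889/784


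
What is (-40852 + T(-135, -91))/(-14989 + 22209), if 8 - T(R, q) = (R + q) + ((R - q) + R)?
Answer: -40439/7220 ≈ -5.6010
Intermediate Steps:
T(R, q) = 8 - 3*R (T(R, q) = 8 - ((R + q) + ((R - q) + R)) = 8 - ((R + q) + (-q + 2*R)) = 8 - 3*R)
(-40852 + T(-135, -91))/(-14989 + 22209) = (-40852 + (8 - 3*(-135)))/(-14989 + 22209) = (-40852 + (8 + 405))/7220 = (-40852 + 413)*(1/7220) = -40439*1/7220 = -40439/7220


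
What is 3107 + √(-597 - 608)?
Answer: 3107 + I*√1205 ≈ 3107.0 + 34.713*I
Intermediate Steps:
3107 + √(-597 - 608) = 3107 + √(-1205) = 3107 + I*√1205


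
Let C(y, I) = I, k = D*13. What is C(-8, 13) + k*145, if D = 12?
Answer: 22633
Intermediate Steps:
k = 156 (k = 12*13 = 156)
C(-8, 13) + k*145 = 13 + 156*145 = 13 + 22620 = 22633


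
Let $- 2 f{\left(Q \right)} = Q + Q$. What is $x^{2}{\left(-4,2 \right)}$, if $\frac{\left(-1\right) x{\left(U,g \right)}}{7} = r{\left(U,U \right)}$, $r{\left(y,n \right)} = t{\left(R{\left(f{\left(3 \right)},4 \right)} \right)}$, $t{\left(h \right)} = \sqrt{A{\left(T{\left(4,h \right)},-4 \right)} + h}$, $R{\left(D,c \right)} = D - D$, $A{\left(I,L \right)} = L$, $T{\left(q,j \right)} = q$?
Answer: $-196$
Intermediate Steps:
$f{\left(Q \right)} = - Q$ ($f{\left(Q \right)} = - \frac{Q + Q}{2} = - \frac{2 Q}{2} = - Q$)
$R{\left(D,c \right)} = 0$
$t{\left(h \right)} = \sqrt{-4 + h}$
$r{\left(y,n \right)} = 2 i$ ($r{\left(y,n \right)} = \sqrt{-4 + 0} = \sqrt{-4} = 2 i$)
$x{\left(U,g \right)} = - 14 i$ ($x{\left(U,g \right)} = - 7 \cdot 2 i = - 14 i$)
$x^{2}{\left(-4,2 \right)} = \left(- 14 i\right)^{2} = -196$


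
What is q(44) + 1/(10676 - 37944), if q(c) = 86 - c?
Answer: 1145255/27268 ≈ 42.000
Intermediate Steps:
q(44) + 1/(10676 - 37944) = (86 - 1*44) + 1/(10676 - 37944) = (86 - 44) + 1/(-27268) = 42 - 1/27268 = 1145255/27268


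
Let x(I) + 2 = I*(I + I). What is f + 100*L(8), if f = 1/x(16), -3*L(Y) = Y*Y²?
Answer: -2901333/170 ≈ -17067.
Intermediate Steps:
x(I) = -2 + 2*I² (x(I) = -2 + I*(I + I) = -2 + I*(2*I) = -2 + 2*I²)
L(Y) = -Y³/3 (L(Y) = -Y*Y²/3 = -Y³/3)
f = 1/510 (f = 1/(-2 + 2*16²) = 1/(-2 + 2*256) = 1/(-2 + 512) = 1/510 ≈ 0.0019608)
f + 100*L(8) = 1/510 + 100*(-⅓*8³) = 1/510 + 100*(-⅓*512) = 1/510 + 100*(-512/3) = 1/510 - 51200/3 = -2901333/170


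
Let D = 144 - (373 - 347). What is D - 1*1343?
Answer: -1225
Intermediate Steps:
D = 118 (D = 144 - 1*26 = 144 - 26 = 118)
D - 1*1343 = 118 - 1*1343 = 118 - 1343 = -1225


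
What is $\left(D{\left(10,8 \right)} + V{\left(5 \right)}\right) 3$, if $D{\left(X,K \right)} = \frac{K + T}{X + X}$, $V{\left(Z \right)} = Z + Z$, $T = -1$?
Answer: $\frac{621}{20} \approx 31.05$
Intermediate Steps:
$V{\left(Z \right)} = 2 Z$
$D{\left(X,K \right)} = \frac{-1 + K}{2 X}$ ($D{\left(X,K \right)} = \frac{K - 1}{X + X} = \frac{-1 + K}{2 X}$)
$\left(D{\left(10,8 \right)} + V{\left(5 \right)}\right) 3 = \left(\frac{-1 + 8}{2 \cdot 10} + 2 \cdot 5\right) 3 = \left(\frac{1}{2} \cdot \frac{1}{10} \cdot 7 + 10\right) 3 = \left(\frac{7}{20} + 10\right) 3 = \frac{207}{20} \cdot 3 = \frac{621}{20}$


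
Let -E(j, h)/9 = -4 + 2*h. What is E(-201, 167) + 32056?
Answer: 29086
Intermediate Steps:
E(j, h) = 36 - 18*h (E(j, h) = -9*(-4 + 2*h) = 36 - 18*h)
E(-201, 167) + 32056 = (36 - 18*167) + 32056 = (36 - 3006) + 32056 = -2970 + 32056 = 29086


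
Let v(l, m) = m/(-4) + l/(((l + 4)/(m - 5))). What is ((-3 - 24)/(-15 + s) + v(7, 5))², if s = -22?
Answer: 5929/21904 ≈ 0.27068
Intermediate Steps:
v(l, m) = -m/4 + l*(-5 + m)/(4 + l) (v(l, m) = m*(-¼) + l/(((4 + l)/(-5 + m))) = -m/4 + l/(((4 + l)/(-5 + m))) = -m/4 + l*((-5 + m)/(4 + l)) = -m/4 + l*(-5 + m)/(4 + l))
((-3 - 24)/(-15 + s) + v(7, 5))² = ((-3 - 24)/(-15 - 22) + (-1*5 - 5*7 + (¾)*7*5)/(4 + 7))² = (-27/(-37) + (-5 - 35 + 105/4)/11)² = (-27*(-1/37) + (1/11)*(-55/4))² = (27/37 - 5/4)² = (-77/148)² = 5929/21904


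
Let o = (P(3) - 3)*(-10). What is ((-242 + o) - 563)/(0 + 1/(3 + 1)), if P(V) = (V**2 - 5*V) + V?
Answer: -2980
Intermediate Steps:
P(V) = V**2 - 4*V
o = 60 (o = (3*(-4 + 3) - 3)*(-10) = (3*(-1) - 3)*(-10) = (-3 - 3)*(-10) = -6*(-10) = 60)
((-242 + o) - 563)/(0 + 1/(3 + 1)) = ((-242 + 60) - 563)/(0 + 1/(3 + 1)) = (-182 - 563)/(0 + 1/4) = -745/(0 + 1/4) = -745/1/4 = -745*4 = -2980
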